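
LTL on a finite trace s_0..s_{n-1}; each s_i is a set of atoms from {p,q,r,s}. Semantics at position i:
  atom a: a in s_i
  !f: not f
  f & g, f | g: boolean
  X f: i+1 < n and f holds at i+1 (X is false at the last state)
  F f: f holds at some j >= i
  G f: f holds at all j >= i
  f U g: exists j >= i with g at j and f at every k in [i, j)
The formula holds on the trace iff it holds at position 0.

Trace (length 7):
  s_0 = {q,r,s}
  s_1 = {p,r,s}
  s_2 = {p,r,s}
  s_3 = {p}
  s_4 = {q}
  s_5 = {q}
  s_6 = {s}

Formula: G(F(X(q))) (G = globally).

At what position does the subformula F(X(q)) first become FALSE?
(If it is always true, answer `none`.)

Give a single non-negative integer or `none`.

Answer: 5

Derivation:
s_0={q,r,s}: F(X(q))=True X(q)=False q=True
s_1={p,r,s}: F(X(q))=True X(q)=False q=False
s_2={p,r,s}: F(X(q))=True X(q)=False q=False
s_3={p}: F(X(q))=True X(q)=True q=False
s_4={q}: F(X(q))=True X(q)=True q=True
s_5={q}: F(X(q))=False X(q)=False q=True
s_6={s}: F(X(q))=False X(q)=False q=False
G(F(X(q))) holds globally = False
First violation at position 5.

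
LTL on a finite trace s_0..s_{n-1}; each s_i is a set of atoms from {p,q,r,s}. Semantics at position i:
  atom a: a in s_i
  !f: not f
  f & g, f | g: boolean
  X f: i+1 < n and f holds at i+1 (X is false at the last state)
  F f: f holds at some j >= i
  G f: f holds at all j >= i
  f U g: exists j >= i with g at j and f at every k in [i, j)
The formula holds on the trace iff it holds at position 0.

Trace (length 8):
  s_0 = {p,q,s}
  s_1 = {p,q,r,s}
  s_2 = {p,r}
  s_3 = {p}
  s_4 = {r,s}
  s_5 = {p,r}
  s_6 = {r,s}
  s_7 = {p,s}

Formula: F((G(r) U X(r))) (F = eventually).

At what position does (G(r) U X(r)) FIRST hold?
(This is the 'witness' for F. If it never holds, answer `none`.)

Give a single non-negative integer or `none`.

s_0={p,q,s}: (G(r) U X(r))=True G(r)=False r=False X(r)=True
s_1={p,q,r,s}: (G(r) U X(r))=True G(r)=False r=True X(r)=True
s_2={p,r}: (G(r) U X(r))=False G(r)=False r=True X(r)=False
s_3={p}: (G(r) U X(r))=True G(r)=False r=False X(r)=True
s_4={r,s}: (G(r) U X(r))=True G(r)=False r=True X(r)=True
s_5={p,r}: (G(r) U X(r))=True G(r)=False r=True X(r)=True
s_6={r,s}: (G(r) U X(r))=False G(r)=False r=True X(r)=False
s_7={p,s}: (G(r) U X(r))=False G(r)=False r=False X(r)=False
F((G(r) U X(r))) holds; first witness at position 0.

Answer: 0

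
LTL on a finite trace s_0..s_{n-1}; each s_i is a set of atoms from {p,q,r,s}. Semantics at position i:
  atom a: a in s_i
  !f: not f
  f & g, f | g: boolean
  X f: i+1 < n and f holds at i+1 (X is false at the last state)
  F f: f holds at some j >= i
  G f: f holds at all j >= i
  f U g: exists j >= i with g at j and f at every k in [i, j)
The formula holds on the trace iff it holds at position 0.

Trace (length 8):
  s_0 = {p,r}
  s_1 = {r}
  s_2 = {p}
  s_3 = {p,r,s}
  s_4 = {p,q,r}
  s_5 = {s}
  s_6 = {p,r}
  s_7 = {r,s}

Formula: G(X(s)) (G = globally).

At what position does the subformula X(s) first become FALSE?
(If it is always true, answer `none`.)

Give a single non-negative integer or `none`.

s_0={p,r}: X(s)=False s=False
s_1={r}: X(s)=False s=False
s_2={p}: X(s)=True s=False
s_3={p,r,s}: X(s)=False s=True
s_4={p,q,r}: X(s)=True s=False
s_5={s}: X(s)=False s=True
s_6={p,r}: X(s)=True s=False
s_7={r,s}: X(s)=False s=True
G(X(s)) holds globally = False
First violation at position 0.

Answer: 0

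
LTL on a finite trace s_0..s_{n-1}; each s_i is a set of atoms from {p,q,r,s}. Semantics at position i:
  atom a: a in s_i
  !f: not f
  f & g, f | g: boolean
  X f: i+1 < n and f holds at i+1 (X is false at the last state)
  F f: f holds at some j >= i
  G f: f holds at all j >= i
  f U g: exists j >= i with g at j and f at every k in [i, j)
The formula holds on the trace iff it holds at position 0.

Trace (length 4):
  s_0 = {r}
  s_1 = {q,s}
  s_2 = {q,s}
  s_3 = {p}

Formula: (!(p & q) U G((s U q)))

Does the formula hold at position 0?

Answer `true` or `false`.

Answer: false

Derivation:
s_0={r}: (!(p & q) U G((s U q)))=False !(p & q)=True (p & q)=False p=False q=False G((s U q))=False (s U q)=False s=False
s_1={q,s}: (!(p & q) U G((s U q)))=False !(p & q)=True (p & q)=False p=False q=True G((s U q))=False (s U q)=True s=True
s_2={q,s}: (!(p & q) U G((s U q)))=False !(p & q)=True (p & q)=False p=False q=True G((s U q))=False (s U q)=True s=True
s_3={p}: (!(p & q) U G((s U q)))=False !(p & q)=True (p & q)=False p=True q=False G((s U q))=False (s U q)=False s=False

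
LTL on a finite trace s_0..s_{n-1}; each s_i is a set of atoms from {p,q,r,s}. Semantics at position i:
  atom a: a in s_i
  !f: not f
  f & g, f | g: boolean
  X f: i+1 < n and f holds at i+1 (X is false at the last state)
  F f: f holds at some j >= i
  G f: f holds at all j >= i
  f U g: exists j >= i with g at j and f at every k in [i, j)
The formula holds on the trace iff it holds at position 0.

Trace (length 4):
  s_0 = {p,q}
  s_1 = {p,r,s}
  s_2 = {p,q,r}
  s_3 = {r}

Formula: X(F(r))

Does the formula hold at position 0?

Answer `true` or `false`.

s_0={p,q}: X(F(r))=True F(r)=True r=False
s_1={p,r,s}: X(F(r))=True F(r)=True r=True
s_2={p,q,r}: X(F(r))=True F(r)=True r=True
s_3={r}: X(F(r))=False F(r)=True r=True

Answer: true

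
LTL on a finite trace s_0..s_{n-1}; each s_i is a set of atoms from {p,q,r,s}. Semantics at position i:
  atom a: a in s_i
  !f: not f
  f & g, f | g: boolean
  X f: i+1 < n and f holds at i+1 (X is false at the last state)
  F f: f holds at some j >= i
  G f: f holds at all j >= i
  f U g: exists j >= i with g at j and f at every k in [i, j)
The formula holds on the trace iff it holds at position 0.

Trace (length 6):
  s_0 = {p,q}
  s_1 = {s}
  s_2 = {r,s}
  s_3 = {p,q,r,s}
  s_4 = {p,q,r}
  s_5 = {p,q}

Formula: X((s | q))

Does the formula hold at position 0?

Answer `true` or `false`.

Answer: true

Derivation:
s_0={p,q}: X((s | q))=True (s | q)=True s=False q=True
s_1={s}: X((s | q))=True (s | q)=True s=True q=False
s_2={r,s}: X((s | q))=True (s | q)=True s=True q=False
s_3={p,q,r,s}: X((s | q))=True (s | q)=True s=True q=True
s_4={p,q,r}: X((s | q))=True (s | q)=True s=False q=True
s_5={p,q}: X((s | q))=False (s | q)=True s=False q=True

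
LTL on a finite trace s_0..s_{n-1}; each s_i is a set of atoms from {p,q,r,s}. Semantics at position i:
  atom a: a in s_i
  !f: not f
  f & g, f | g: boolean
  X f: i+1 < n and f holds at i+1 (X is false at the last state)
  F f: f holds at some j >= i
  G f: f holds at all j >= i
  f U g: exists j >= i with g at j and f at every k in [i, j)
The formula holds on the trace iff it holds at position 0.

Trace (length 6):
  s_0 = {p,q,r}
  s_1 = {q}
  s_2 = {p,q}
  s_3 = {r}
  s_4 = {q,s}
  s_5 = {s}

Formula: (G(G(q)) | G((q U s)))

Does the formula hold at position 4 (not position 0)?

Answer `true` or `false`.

Answer: true

Derivation:
s_0={p,q,r}: (G(G(q)) | G((q U s)))=False G(G(q))=False G(q)=False q=True G((q U s))=False (q U s)=False s=False
s_1={q}: (G(G(q)) | G((q U s)))=False G(G(q))=False G(q)=False q=True G((q U s))=False (q U s)=False s=False
s_2={p,q}: (G(G(q)) | G((q U s)))=False G(G(q))=False G(q)=False q=True G((q U s))=False (q U s)=False s=False
s_3={r}: (G(G(q)) | G((q U s)))=False G(G(q))=False G(q)=False q=False G((q U s))=False (q U s)=False s=False
s_4={q,s}: (G(G(q)) | G((q U s)))=True G(G(q))=False G(q)=False q=True G((q U s))=True (q U s)=True s=True
s_5={s}: (G(G(q)) | G((q U s)))=True G(G(q))=False G(q)=False q=False G((q U s))=True (q U s)=True s=True
Evaluating at position 4: result = True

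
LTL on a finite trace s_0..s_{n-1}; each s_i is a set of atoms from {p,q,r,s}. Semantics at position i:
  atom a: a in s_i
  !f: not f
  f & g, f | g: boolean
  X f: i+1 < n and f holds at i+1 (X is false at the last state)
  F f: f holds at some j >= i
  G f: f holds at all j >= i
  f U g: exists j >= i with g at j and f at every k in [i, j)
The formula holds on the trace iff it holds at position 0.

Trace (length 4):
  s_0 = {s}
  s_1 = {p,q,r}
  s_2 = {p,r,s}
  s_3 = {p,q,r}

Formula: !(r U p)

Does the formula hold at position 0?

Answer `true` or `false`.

s_0={s}: !(r U p)=True (r U p)=False r=False p=False
s_1={p,q,r}: !(r U p)=False (r U p)=True r=True p=True
s_2={p,r,s}: !(r U p)=False (r U p)=True r=True p=True
s_3={p,q,r}: !(r U p)=False (r U p)=True r=True p=True

Answer: true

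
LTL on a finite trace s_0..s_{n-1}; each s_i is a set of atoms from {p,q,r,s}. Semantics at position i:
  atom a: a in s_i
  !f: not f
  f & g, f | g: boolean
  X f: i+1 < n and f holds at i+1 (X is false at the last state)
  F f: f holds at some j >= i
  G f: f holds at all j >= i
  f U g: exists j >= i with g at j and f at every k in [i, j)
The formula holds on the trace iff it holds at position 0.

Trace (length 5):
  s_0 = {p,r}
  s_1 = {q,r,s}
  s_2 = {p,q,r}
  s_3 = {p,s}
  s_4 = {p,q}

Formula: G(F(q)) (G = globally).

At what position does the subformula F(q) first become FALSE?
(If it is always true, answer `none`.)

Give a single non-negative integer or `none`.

Answer: none

Derivation:
s_0={p,r}: F(q)=True q=False
s_1={q,r,s}: F(q)=True q=True
s_2={p,q,r}: F(q)=True q=True
s_3={p,s}: F(q)=True q=False
s_4={p,q}: F(q)=True q=True
G(F(q)) holds globally = True
No violation — formula holds at every position.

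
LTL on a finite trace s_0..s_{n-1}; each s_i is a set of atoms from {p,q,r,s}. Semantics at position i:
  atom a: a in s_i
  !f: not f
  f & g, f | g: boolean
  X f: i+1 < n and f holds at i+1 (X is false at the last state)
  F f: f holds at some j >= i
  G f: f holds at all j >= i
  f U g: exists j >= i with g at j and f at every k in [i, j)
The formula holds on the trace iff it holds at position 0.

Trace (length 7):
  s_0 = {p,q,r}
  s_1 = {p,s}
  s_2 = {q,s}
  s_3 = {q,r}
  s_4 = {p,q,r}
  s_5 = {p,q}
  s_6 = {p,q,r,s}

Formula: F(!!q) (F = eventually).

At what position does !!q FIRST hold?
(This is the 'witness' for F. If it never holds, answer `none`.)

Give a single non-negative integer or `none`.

Answer: 0

Derivation:
s_0={p,q,r}: !!q=True !q=False q=True
s_1={p,s}: !!q=False !q=True q=False
s_2={q,s}: !!q=True !q=False q=True
s_3={q,r}: !!q=True !q=False q=True
s_4={p,q,r}: !!q=True !q=False q=True
s_5={p,q}: !!q=True !q=False q=True
s_6={p,q,r,s}: !!q=True !q=False q=True
F(!!q) holds; first witness at position 0.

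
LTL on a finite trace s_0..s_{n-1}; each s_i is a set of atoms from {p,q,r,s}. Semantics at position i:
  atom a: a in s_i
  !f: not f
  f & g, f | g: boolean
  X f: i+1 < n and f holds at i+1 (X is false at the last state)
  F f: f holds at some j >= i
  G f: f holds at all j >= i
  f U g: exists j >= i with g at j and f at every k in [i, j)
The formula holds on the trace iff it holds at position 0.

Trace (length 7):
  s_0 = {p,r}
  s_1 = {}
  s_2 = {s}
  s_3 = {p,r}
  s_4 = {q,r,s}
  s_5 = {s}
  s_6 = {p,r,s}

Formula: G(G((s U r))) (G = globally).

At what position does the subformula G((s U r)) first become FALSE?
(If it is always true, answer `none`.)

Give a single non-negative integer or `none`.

Answer: 0

Derivation:
s_0={p,r}: G((s U r))=False (s U r)=True s=False r=True
s_1={}: G((s U r))=False (s U r)=False s=False r=False
s_2={s}: G((s U r))=True (s U r)=True s=True r=False
s_3={p,r}: G((s U r))=True (s U r)=True s=False r=True
s_4={q,r,s}: G((s U r))=True (s U r)=True s=True r=True
s_5={s}: G((s U r))=True (s U r)=True s=True r=False
s_6={p,r,s}: G((s U r))=True (s U r)=True s=True r=True
G(G((s U r))) holds globally = False
First violation at position 0.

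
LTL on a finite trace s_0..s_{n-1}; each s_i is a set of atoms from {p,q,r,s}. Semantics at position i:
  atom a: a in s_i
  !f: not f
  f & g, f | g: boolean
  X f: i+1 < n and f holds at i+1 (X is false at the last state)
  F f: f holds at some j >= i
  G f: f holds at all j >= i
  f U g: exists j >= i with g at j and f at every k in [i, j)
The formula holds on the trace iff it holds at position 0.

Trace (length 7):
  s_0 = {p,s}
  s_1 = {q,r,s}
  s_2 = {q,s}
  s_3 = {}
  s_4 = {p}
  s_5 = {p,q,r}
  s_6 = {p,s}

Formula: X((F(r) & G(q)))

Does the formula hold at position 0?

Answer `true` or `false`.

Answer: false

Derivation:
s_0={p,s}: X((F(r) & G(q)))=False (F(r) & G(q))=False F(r)=True r=False G(q)=False q=False
s_1={q,r,s}: X((F(r) & G(q)))=False (F(r) & G(q))=False F(r)=True r=True G(q)=False q=True
s_2={q,s}: X((F(r) & G(q)))=False (F(r) & G(q))=False F(r)=True r=False G(q)=False q=True
s_3={}: X((F(r) & G(q)))=False (F(r) & G(q))=False F(r)=True r=False G(q)=False q=False
s_4={p}: X((F(r) & G(q)))=False (F(r) & G(q))=False F(r)=True r=False G(q)=False q=False
s_5={p,q,r}: X((F(r) & G(q)))=False (F(r) & G(q))=False F(r)=True r=True G(q)=False q=True
s_6={p,s}: X((F(r) & G(q)))=False (F(r) & G(q))=False F(r)=False r=False G(q)=False q=False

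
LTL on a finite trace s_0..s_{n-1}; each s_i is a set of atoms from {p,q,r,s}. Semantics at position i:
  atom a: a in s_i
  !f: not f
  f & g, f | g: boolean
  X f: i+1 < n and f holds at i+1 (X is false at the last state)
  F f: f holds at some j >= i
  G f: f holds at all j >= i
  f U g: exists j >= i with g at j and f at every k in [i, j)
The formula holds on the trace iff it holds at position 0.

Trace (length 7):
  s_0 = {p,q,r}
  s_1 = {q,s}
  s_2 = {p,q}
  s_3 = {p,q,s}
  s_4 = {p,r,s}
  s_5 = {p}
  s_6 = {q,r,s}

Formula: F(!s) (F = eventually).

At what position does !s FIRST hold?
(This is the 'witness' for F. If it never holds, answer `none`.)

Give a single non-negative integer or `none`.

Answer: 0

Derivation:
s_0={p,q,r}: !s=True s=False
s_1={q,s}: !s=False s=True
s_2={p,q}: !s=True s=False
s_3={p,q,s}: !s=False s=True
s_4={p,r,s}: !s=False s=True
s_5={p}: !s=True s=False
s_6={q,r,s}: !s=False s=True
F(!s) holds; first witness at position 0.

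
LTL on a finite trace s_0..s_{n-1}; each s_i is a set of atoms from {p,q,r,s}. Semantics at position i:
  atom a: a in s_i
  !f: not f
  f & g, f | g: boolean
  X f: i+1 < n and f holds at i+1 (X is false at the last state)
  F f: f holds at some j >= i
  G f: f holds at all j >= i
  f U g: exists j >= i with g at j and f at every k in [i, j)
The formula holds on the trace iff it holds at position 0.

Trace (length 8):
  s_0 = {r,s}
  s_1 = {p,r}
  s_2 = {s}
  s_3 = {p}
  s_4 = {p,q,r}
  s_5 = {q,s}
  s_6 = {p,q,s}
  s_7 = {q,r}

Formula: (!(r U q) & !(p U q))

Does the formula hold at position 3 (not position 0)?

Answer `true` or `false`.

s_0={r,s}: (!(r U q) & !(p U q))=True !(r U q)=True (r U q)=False r=True q=False !(p U q)=True (p U q)=False p=False
s_1={p,r}: (!(r U q) & !(p U q))=True !(r U q)=True (r U q)=False r=True q=False !(p U q)=True (p U q)=False p=True
s_2={s}: (!(r U q) & !(p U q))=True !(r U q)=True (r U q)=False r=False q=False !(p U q)=True (p U q)=False p=False
s_3={p}: (!(r U q) & !(p U q))=False !(r U q)=True (r U q)=False r=False q=False !(p U q)=False (p U q)=True p=True
s_4={p,q,r}: (!(r U q) & !(p U q))=False !(r U q)=False (r U q)=True r=True q=True !(p U q)=False (p U q)=True p=True
s_5={q,s}: (!(r U q) & !(p U q))=False !(r U q)=False (r U q)=True r=False q=True !(p U q)=False (p U q)=True p=False
s_6={p,q,s}: (!(r U q) & !(p U q))=False !(r U q)=False (r U q)=True r=False q=True !(p U q)=False (p U q)=True p=True
s_7={q,r}: (!(r U q) & !(p U q))=False !(r U q)=False (r U q)=True r=True q=True !(p U q)=False (p U q)=True p=False
Evaluating at position 3: result = False

Answer: false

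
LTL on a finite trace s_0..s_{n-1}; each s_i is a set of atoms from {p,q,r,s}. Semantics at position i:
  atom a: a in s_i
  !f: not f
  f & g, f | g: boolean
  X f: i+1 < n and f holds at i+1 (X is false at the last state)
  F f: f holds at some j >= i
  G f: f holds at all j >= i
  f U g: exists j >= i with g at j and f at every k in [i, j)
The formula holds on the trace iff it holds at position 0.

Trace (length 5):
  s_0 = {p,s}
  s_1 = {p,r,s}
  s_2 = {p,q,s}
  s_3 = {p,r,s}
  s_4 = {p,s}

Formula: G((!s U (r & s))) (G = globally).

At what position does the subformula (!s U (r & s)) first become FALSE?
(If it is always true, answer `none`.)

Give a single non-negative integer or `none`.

s_0={p,s}: (!s U (r & s))=False !s=False s=True (r & s)=False r=False
s_1={p,r,s}: (!s U (r & s))=True !s=False s=True (r & s)=True r=True
s_2={p,q,s}: (!s U (r & s))=False !s=False s=True (r & s)=False r=False
s_3={p,r,s}: (!s U (r & s))=True !s=False s=True (r & s)=True r=True
s_4={p,s}: (!s U (r & s))=False !s=False s=True (r & s)=False r=False
G((!s U (r & s))) holds globally = False
First violation at position 0.

Answer: 0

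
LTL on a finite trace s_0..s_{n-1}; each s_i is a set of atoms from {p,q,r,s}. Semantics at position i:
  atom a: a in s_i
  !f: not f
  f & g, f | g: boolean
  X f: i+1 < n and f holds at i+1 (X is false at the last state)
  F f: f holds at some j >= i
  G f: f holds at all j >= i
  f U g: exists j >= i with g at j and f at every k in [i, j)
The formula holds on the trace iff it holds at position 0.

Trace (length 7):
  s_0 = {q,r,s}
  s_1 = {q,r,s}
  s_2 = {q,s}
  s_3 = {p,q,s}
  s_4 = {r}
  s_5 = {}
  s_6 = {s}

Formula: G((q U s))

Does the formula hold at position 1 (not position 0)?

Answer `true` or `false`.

s_0={q,r,s}: G((q U s))=False (q U s)=True q=True s=True
s_1={q,r,s}: G((q U s))=False (q U s)=True q=True s=True
s_2={q,s}: G((q U s))=False (q U s)=True q=True s=True
s_3={p,q,s}: G((q U s))=False (q U s)=True q=True s=True
s_4={r}: G((q U s))=False (q U s)=False q=False s=False
s_5={}: G((q U s))=False (q U s)=False q=False s=False
s_6={s}: G((q U s))=True (q U s)=True q=False s=True
Evaluating at position 1: result = False

Answer: false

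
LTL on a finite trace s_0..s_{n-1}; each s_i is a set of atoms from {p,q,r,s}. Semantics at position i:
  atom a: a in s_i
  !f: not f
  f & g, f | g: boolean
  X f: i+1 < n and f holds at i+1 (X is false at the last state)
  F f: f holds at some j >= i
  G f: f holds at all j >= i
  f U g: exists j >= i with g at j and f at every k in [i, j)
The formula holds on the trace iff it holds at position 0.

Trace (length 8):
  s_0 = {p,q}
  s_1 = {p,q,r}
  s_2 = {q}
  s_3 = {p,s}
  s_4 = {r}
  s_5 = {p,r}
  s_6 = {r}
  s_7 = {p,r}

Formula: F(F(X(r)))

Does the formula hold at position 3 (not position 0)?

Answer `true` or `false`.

s_0={p,q}: F(F(X(r)))=True F(X(r))=True X(r)=True r=False
s_1={p,q,r}: F(F(X(r)))=True F(X(r))=True X(r)=False r=True
s_2={q}: F(F(X(r)))=True F(X(r))=True X(r)=False r=False
s_3={p,s}: F(F(X(r)))=True F(X(r))=True X(r)=True r=False
s_4={r}: F(F(X(r)))=True F(X(r))=True X(r)=True r=True
s_5={p,r}: F(F(X(r)))=True F(X(r))=True X(r)=True r=True
s_6={r}: F(F(X(r)))=True F(X(r))=True X(r)=True r=True
s_7={p,r}: F(F(X(r)))=False F(X(r))=False X(r)=False r=True
Evaluating at position 3: result = True

Answer: true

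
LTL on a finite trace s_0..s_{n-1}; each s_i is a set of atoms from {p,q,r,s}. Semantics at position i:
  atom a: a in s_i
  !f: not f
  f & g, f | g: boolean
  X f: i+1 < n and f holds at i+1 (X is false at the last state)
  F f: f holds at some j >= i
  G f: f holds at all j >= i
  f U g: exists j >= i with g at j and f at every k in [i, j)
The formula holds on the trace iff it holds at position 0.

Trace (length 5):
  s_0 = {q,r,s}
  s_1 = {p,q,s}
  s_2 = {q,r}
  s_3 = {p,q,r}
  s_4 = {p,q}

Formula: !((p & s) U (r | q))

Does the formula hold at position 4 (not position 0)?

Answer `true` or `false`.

s_0={q,r,s}: !((p & s) U (r | q))=False ((p & s) U (r | q))=True (p & s)=False p=False s=True (r | q)=True r=True q=True
s_1={p,q,s}: !((p & s) U (r | q))=False ((p & s) U (r | q))=True (p & s)=True p=True s=True (r | q)=True r=False q=True
s_2={q,r}: !((p & s) U (r | q))=False ((p & s) U (r | q))=True (p & s)=False p=False s=False (r | q)=True r=True q=True
s_3={p,q,r}: !((p & s) U (r | q))=False ((p & s) U (r | q))=True (p & s)=False p=True s=False (r | q)=True r=True q=True
s_4={p,q}: !((p & s) U (r | q))=False ((p & s) U (r | q))=True (p & s)=False p=True s=False (r | q)=True r=False q=True
Evaluating at position 4: result = False

Answer: false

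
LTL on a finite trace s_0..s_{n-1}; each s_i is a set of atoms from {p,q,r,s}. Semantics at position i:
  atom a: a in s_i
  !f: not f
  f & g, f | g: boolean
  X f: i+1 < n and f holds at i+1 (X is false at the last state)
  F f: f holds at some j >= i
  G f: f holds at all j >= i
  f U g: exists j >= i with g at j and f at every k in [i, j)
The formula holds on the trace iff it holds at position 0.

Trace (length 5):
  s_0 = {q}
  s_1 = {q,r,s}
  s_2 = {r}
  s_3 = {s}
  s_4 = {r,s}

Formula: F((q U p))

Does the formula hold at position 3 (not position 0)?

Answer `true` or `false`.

Answer: false

Derivation:
s_0={q}: F((q U p))=False (q U p)=False q=True p=False
s_1={q,r,s}: F((q U p))=False (q U p)=False q=True p=False
s_2={r}: F((q U p))=False (q U p)=False q=False p=False
s_3={s}: F((q U p))=False (q U p)=False q=False p=False
s_4={r,s}: F((q U p))=False (q U p)=False q=False p=False
Evaluating at position 3: result = False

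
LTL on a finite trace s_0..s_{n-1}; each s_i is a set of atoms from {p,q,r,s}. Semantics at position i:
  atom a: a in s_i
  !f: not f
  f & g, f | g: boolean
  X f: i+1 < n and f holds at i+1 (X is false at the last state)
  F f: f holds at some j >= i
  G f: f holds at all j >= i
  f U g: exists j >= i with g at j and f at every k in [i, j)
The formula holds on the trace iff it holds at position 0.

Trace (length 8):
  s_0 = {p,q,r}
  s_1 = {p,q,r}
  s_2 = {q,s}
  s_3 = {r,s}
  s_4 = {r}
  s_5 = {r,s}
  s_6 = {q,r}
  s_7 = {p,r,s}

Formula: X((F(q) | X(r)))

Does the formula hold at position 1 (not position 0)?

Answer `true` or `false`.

s_0={p,q,r}: X((F(q) | X(r)))=True (F(q) | X(r))=True F(q)=True q=True X(r)=True r=True
s_1={p,q,r}: X((F(q) | X(r)))=True (F(q) | X(r))=True F(q)=True q=True X(r)=False r=True
s_2={q,s}: X((F(q) | X(r)))=True (F(q) | X(r))=True F(q)=True q=True X(r)=True r=False
s_3={r,s}: X((F(q) | X(r)))=True (F(q) | X(r))=True F(q)=True q=False X(r)=True r=True
s_4={r}: X((F(q) | X(r)))=True (F(q) | X(r))=True F(q)=True q=False X(r)=True r=True
s_5={r,s}: X((F(q) | X(r)))=True (F(q) | X(r))=True F(q)=True q=False X(r)=True r=True
s_6={q,r}: X((F(q) | X(r)))=False (F(q) | X(r))=True F(q)=True q=True X(r)=True r=True
s_7={p,r,s}: X((F(q) | X(r)))=False (F(q) | X(r))=False F(q)=False q=False X(r)=False r=True
Evaluating at position 1: result = True

Answer: true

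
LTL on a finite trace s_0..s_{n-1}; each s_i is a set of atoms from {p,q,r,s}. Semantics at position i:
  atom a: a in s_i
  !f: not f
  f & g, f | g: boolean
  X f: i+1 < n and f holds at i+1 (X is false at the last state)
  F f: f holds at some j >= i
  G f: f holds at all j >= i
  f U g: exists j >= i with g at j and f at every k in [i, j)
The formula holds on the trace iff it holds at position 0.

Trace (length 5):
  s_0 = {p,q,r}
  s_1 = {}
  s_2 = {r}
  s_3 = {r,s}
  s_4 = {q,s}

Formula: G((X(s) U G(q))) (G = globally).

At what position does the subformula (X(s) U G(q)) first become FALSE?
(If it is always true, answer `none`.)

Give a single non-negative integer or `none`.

Answer: 0

Derivation:
s_0={p,q,r}: (X(s) U G(q))=False X(s)=False s=False G(q)=False q=True
s_1={}: (X(s) U G(q))=False X(s)=False s=False G(q)=False q=False
s_2={r}: (X(s) U G(q))=True X(s)=True s=False G(q)=False q=False
s_3={r,s}: (X(s) U G(q))=True X(s)=True s=True G(q)=False q=False
s_4={q,s}: (X(s) U G(q))=True X(s)=False s=True G(q)=True q=True
G((X(s) U G(q))) holds globally = False
First violation at position 0.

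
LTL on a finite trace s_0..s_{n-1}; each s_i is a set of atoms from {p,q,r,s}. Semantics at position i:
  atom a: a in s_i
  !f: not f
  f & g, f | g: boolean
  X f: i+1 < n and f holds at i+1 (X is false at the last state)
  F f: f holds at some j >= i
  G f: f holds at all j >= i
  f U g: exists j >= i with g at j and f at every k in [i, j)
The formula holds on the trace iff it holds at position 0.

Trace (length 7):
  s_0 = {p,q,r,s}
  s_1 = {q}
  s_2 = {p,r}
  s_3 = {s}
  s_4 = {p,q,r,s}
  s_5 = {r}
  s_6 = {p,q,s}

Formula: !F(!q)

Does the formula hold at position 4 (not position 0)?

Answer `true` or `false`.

Answer: false

Derivation:
s_0={p,q,r,s}: !F(!q)=False F(!q)=True !q=False q=True
s_1={q}: !F(!q)=False F(!q)=True !q=False q=True
s_2={p,r}: !F(!q)=False F(!q)=True !q=True q=False
s_3={s}: !F(!q)=False F(!q)=True !q=True q=False
s_4={p,q,r,s}: !F(!q)=False F(!q)=True !q=False q=True
s_5={r}: !F(!q)=False F(!q)=True !q=True q=False
s_6={p,q,s}: !F(!q)=True F(!q)=False !q=False q=True
Evaluating at position 4: result = False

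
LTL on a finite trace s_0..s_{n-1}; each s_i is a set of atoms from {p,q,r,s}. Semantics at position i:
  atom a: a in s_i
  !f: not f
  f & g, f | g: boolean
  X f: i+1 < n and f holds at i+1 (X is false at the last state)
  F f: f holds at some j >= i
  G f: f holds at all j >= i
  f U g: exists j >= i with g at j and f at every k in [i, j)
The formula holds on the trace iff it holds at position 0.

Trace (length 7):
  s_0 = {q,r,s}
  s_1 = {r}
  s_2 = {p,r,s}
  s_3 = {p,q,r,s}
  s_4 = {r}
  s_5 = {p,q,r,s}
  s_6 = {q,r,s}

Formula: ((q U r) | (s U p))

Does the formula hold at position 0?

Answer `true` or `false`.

s_0={q,r,s}: ((q U r) | (s U p))=True (q U r)=True q=True r=True (s U p)=False s=True p=False
s_1={r}: ((q U r) | (s U p))=True (q U r)=True q=False r=True (s U p)=False s=False p=False
s_2={p,r,s}: ((q U r) | (s U p))=True (q U r)=True q=False r=True (s U p)=True s=True p=True
s_3={p,q,r,s}: ((q U r) | (s U p))=True (q U r)=True q=True r=True (s U p)=True s=True p=True
s_4={r}: ((q U r) | (s U p))=True (q U r)=True q=False r=True (s U p)=False s=False p=False
s_5={p,q,r,s}: ((q U r) | (s U p))=True (q U r)=True q=True r=True (s U p)=True s=True p=True
s_6={q,r,s}: ((q U r) | (s U p))=True (q U r)=True q=True r=True (s U p)=False s=True p=False

Answer: true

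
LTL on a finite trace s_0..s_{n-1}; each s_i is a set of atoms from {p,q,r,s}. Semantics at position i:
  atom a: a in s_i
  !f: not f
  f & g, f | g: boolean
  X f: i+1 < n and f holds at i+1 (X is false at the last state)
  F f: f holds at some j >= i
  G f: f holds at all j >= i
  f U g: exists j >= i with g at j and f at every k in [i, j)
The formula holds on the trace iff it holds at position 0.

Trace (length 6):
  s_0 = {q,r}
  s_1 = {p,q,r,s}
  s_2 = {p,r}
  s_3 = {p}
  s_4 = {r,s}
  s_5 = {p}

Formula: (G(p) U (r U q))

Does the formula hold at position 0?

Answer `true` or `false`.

s_0={q,r}: (G(p) U (r U q))=True G(p)=False p=False (r U q)=True r=True q=True
s_1={p,q,r,s}: (G(p) U (r U q))=True G(p)=False p=True (r U q)=True r=True q=True
s_2={p,r}: (G(p) U (r U q))=False G(p)=False p=True (r U q)=False r=True q=False
s_3={p}: (G(p) U (r U q))=False G(p)=False p=True (r U q)=False r=False q=False
s_4={r,s}: (G(p) U (r U q))=False G(p)=False p=False (r U q)=False r=True q=False
s_5={p}: (G(p) U (r U q))=False G(p)=True p=True (r U q)=False r=False q=False

Answer: true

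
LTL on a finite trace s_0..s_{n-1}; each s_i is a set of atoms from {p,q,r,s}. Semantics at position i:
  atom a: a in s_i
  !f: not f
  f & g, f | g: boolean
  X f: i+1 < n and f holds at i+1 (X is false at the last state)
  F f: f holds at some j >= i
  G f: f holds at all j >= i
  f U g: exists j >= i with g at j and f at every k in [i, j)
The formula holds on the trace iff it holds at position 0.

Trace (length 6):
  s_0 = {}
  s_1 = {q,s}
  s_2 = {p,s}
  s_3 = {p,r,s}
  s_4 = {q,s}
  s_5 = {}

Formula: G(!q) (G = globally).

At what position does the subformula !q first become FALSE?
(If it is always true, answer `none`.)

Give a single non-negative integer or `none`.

Answer: 1

Derivation:
s_0={}: !q=True q=False
s_1={q,s}: !q=False q=True
s_2={p,s}: !q=True q=False
s_3={p,r,s}: !q=True q=False
s_4={q,s}: !q=False q=True
s_5={}: !q=True q=False
G(!q) holds globally = False
First violation at position 1.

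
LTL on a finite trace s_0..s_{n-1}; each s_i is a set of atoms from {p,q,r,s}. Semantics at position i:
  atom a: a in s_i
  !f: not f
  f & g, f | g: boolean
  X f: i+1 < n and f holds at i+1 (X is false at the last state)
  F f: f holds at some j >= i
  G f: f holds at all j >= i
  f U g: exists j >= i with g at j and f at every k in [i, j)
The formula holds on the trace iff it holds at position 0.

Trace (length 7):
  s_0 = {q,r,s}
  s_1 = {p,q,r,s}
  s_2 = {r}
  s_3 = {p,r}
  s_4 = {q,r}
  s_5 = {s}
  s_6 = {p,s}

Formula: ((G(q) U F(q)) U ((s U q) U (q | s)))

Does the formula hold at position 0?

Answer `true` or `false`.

s_0={q,r,s}: ((G(q) U F(q)) U ((s U q) U (q | s)))=True (G(q) U F(q))=True G(q)=False q=True F(q)=True ((s U q) U (q | s))=True (s U q)=True s=True (q | s)=True
s_1={p,q,r,s}: ((G(q) U F(q)) U ((s U q) U (q | s)))=True (G(q) U F(q))=True G(q)=False q=True F(q)=True ((s U q) U (q | s))=True (s U q)=True s=True (q | s)=True
s_2={r}: ((G(q) U F(q)) U ((s U q) U (q | s)))=True (G(q) U F(q))=True G(q)=False q=False F(q)=True ((s U q) U (q | s))=False (s U q)=False s=False (q | s)=False
s_3={p,r}: ((G(q) U F(q)) U ((s U q) U (q | s)))=True (G(q) U F(q))=True G(q)=False q=False F(q)=True ((s U q) U (q | s))=False (s U q)=False s=False (q | s)=False
s_4={q,r}: ((G(q) U F(q)) U ((s U q) U (q | s)))=True (G(q) U F(q))=True G(q)=False q=True F(q)=True ((s U q) U (q | s))=True (s U q)=True s=False (q | s)=True
s_5={s}: ((G(q) U F(q)) U ((s U q) U (q | s)))=True (G(q) U F(q))=False G(q)=False q=False F(q)=False ((s U q) U (q | s))=True (s U q)=False s=True (q | s)=True
s_6={p,s}: ((G(q) U F(q)) U ((s U q) U (q | s)))=True (G(q) U F(q))=False G(q)=False q=False F(q)=False ((s U q) U (q | s))=True (s U q)=False s=True (q | s)=True

Answer: true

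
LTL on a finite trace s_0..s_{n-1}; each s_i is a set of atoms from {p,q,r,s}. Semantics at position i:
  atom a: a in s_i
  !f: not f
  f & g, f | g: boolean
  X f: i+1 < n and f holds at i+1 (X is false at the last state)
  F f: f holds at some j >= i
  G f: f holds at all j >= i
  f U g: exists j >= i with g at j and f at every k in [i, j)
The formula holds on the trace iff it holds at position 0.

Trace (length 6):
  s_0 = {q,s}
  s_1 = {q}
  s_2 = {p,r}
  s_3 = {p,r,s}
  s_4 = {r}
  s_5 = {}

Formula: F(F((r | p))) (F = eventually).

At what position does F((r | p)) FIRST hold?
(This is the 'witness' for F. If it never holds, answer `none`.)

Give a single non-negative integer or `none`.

Answer: 0

Derivation:
s_0={q,s}: F((r | p))=True (r | p)=False r=False p=False
s_1={q}: F((r | p))=True (r | p)=False r=False p=False
s_2={p,r}: F((r | p))=True (r | p)=True r=True p=True
s_3={p,r,s}: F((r | p))=True (r | p)=True r=True p=True
s_4={r}: F((r | p))=True (r | p)=True r=True p=False
s_5={}: F((r | p))=False (r | p)=False r=False p=False
F(F((r | p))) holds; first witness at position 0.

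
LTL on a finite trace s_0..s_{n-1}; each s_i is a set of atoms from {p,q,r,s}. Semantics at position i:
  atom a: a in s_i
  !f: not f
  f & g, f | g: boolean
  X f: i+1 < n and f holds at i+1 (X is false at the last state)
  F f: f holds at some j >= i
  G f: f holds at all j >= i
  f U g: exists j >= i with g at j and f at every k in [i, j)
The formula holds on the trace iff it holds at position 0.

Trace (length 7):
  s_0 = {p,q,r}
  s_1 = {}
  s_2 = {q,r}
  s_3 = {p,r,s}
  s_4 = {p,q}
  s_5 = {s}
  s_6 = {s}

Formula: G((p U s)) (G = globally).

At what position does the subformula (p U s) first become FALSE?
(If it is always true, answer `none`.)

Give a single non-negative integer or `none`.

Answer: 0

Derivation:
s_0={p,q,r}: (p U s)=False p=True s=False
s_1={}: (p U s)=False p=False s=False
s_2={q,r}: (p U s)=False p=False s=False
s_3={p,r,s}: (p U s)=True p=True s=True
s_4={p,q}: (p U s)=True p=True s=False
s_5={s}: (p U s)=True p=False s=True
s_6={s}: (p U s)=True p=False s=True
G((p U s)) holds globally = False
First violation at position 0.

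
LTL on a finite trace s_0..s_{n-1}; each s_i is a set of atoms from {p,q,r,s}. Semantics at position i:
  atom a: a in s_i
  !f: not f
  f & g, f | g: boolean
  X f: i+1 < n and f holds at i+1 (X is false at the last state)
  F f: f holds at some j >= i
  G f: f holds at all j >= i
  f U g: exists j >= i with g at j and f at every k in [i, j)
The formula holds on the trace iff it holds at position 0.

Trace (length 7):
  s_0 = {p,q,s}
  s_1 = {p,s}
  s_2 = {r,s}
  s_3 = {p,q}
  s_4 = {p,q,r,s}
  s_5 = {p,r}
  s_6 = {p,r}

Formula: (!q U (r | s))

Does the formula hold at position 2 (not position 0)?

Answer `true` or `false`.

s_0={p,q,s}: (!q U (r | s))=True !q=False q=True (r | s)=True r=False s=True
s_1={p,s}: (!q U (r | s))=True !q=True q=False (r | s)=True r=False s=True
s_2={r,s}: (!q U (r | s))=True !q=True q=False (r | s)=True r=True s=True
s_3={p,q}: (!q U (r | s))=False !q=False q=True (r | s)=False r=False s=False
s_4={p,q,r,s}: (!q U (r | s))=True !q=False q=True (r | s)=True r=True s=True
s_5={p,r}: (!q U (r | s))=True !q=True q=False (r | s)=True r=True s=False
s_6={p,r}: (!q U (r | s))=True !q=True q=False (r | s)=True r=True s=False
Evaluating at position 2: result = True

Answer: true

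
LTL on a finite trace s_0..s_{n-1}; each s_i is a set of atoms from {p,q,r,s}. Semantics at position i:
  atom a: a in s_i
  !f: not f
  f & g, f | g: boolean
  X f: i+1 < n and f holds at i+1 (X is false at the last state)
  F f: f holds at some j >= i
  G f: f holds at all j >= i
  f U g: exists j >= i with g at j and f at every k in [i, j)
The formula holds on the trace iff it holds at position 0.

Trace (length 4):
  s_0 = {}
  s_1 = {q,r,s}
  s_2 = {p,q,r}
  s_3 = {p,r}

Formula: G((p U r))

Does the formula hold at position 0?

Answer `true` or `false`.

Answer: false

Derivation:
s_0={}: G((p U r))=False (p U r)=False p=False r=False
s_1={q,r,s}: G((p U r))=True (p U r)=True p=False r=True
s_2={p,q,r}: G((p U r))=True (p U r)=True p=True r=True
s_3={p,r}: G((p U r))=True (p U r)=True p=True r=True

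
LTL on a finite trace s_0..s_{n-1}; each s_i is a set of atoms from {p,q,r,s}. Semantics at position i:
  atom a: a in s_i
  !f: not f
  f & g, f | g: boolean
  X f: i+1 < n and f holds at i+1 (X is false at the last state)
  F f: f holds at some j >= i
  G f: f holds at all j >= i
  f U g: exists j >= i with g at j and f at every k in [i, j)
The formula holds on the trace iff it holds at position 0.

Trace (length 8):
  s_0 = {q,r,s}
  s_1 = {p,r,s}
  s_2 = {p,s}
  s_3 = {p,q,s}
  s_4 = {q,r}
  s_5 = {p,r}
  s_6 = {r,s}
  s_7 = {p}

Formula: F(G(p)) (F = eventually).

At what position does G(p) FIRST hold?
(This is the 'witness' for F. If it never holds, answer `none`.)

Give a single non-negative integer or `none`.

Answer: 7

Derivation:
s_0={q,r,s}: G(p)=False p=False
s_1={p,r,s}: G(p)=False p=True
s_2={p,s}: G(p)=False p=True
s_3={p,q,s}: G(p)=False p=True
s_4={q,r}: G(p)=False p=False
s_5={p,r}: G(p)=False p=True
s_6={r,s}: G(p)=False p=False
s_7={p}: G(p)=True p=True
F(G(p)) holds; first witness at position 7.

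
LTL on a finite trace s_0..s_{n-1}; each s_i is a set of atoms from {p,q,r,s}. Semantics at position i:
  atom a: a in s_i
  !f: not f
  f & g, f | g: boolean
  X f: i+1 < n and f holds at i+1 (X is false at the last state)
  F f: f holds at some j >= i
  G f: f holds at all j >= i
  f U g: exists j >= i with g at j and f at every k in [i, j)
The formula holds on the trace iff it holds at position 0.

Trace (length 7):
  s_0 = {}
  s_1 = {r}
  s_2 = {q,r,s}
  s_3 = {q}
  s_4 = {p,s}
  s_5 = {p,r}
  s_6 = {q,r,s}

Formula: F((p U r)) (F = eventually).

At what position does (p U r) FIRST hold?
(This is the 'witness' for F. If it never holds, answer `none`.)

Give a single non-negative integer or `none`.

s_0={}: (p U r)=False p=False r=False
s_1={r}: (p U r)=True p=False r=True
s_2={q,r,s}: (p U r)=True p=False r=True
s_3={q}: (p U r)=False p=False r=False
s_4={p,s}: (p U r)=True p=True r=False
s_5={p,r}: (p U r)=True p=True r=True
s_6={q,r,s}: (p U r)=True p=False r=True
F((p U r)) holds; first witness at position 1.

Answer: 1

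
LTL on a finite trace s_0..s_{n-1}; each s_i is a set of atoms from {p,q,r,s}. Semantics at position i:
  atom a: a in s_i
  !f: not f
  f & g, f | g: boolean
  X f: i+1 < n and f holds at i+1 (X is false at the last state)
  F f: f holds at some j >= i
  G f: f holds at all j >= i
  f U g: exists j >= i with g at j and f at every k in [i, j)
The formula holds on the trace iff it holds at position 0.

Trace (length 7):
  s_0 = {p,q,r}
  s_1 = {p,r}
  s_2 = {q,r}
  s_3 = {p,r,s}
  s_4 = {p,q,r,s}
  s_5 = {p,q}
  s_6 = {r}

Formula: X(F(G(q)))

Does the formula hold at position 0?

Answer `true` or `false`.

s_0={p,q,r}: X(F(G(q)))=False F(G(q))=False G(q)=False q=True
s_1={p,r}: X(F(G(q)))=False F(G(q))=False G(q)=False q=False
s_2={q,r}: X(F(G(q)))=False F(G(q))=False G(q)=False q=True
s_3={p,r,s}: X(F(G(q)))=False F(G(q))=False G(q)=False q=False
s_4={p,q,r,s}: X(F(G(q)))=False F(G(q))=False G(q)=False q=True
s_5={p,q}: X(F(G(q)))=False F(G(q))=False G(q)=False q=True
s_6={r}: X(F(G(q)))=False F(G(q))=False G(q)=False q=False

Answer: false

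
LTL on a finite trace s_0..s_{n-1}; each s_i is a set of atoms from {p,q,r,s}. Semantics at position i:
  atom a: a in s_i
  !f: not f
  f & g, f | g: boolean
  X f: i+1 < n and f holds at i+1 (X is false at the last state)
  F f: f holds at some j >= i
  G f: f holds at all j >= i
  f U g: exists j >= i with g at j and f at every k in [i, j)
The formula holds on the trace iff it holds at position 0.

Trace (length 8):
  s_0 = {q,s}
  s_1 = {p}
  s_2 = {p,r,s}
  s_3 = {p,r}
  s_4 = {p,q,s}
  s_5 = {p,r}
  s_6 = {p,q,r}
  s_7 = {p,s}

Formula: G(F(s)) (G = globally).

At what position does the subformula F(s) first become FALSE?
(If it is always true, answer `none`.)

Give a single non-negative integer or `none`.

Answer: none

Derivation:
s_0={q,s}: F(s)=True s=True
s_1={p}: F(s)=True s=False
s_2={p,r,s}: F(s)=True s=True
s_3={p,r}: F(s)=True s=False
s_4={p,q,s}: F(s)=True s=True
s_5={p,r}: F(s)=True s=False
s_6={p,q,r}: F(s)=True s=False
s_7={p,s}: F(s)=True s=True
G(F(s)) holds globally = True
No violation — formula holds at every position.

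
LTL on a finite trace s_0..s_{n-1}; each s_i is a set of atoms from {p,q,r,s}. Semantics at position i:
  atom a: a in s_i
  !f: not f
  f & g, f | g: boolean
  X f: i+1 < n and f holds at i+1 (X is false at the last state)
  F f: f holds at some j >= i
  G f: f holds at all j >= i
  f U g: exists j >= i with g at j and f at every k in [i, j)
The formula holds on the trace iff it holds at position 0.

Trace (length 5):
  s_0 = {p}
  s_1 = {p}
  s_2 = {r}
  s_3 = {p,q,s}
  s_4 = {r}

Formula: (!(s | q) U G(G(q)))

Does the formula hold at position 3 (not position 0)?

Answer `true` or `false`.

s_0={p}: (!(s | q) U G(G(q)))=False !(s | q)=True (s | q)=False s=False q=False G(G(q))=False G(q)=False
s_1={p}: (!(s | q) U G(G(q)))=False !(s | q)=True (s | q)=False s=False q=False G(G(q))=False G(q)=False
s_2={r}: (!(s | q) U G(G(q)))=False !(s | q)=True (s | q)=False s=False q=False G(G(q))=False G(q)=False
s_3={p,q,s}: (!(s | q) U G(G(q)))=False !(s | q)=False (s | q)=True s=True q=True G(G(q))=False G(q)=False
s_4={r}: (!(s | q) U G(G(q)))=False !(s | q)=True (s | q)=False s=False q=False G(G(q))=False G(q)=False
Evaluating at position 3: result = False

Answer: false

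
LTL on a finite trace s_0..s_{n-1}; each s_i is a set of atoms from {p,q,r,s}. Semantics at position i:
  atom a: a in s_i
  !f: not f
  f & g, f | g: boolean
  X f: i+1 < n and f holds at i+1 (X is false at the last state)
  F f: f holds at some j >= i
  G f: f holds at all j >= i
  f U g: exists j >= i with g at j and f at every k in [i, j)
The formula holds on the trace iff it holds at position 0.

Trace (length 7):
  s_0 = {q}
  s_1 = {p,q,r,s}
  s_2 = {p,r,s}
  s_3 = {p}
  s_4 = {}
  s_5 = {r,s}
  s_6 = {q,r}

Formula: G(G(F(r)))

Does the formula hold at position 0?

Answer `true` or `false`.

Answer: true

Derivation:
s_0={q}: G(G(F(r)))=True G(F(r))=True F(r)=True r=False
s_1={p,q,r,s}: G(G(F(r)))=True G(F(r))=True F(r)=True r=True
s_2={p,r,s}: G(G(F(r)))=True G(F(r))=True F(r)=True r=True
s_3={p}: G(G(F(r)))=True G(F(r))=True F(r)=True r=False
s_4={}: G(G(F(r)))=True G(F(r))=True F(r)=True r=False
s_5={r,s}: G(G(F(r)))=True G(F(r))=True F(r)=True r=True
s_6={q,r}: G(G(F(r)))=True G(F(r))=True F(r)=True r=True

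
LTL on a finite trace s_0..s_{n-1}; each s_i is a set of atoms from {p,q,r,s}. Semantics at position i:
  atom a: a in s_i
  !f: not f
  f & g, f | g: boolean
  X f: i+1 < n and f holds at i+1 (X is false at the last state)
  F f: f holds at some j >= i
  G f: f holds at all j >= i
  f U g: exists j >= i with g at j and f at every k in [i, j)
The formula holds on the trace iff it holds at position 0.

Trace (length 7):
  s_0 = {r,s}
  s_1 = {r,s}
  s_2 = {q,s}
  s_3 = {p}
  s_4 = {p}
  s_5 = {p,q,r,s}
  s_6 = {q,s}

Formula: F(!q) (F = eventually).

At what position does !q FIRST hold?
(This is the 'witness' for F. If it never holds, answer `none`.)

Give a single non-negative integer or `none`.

Answer: 0

Derivation:
s_0={r,s}: !q=True q=False
s_1={r,s}: !q=True q=False
s_2={q,s}: !q=False q=True
s_3={p}: !q=True q=False
s_4={p}: !q=True q=False
s_5={p,q,r,s}: !q=False q=True
s_6={q,s}: !q=False q=True
F(!q) holds; first witness at position 0.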